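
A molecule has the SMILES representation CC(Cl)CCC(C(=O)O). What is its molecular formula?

C6H11ClO2

Atom tally by fragment:
  CH3 → C:1 H:3
  CH(Cl) → C:1 H:1 Cl:1
  CH2 → C:1 H:2
  CH2 → C:1 H:2
  CH2COOH → C:2 H:3 O:2
Element totals:
  C: 6
  H: 11
  Cl: 1
  O: 2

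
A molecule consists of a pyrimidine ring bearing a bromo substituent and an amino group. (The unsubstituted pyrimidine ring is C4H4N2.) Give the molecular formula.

C4H4BrN3

Atom tally by fragment:
  pyrimidine ring core → C:4 H:4 N:2
  (− 2 ring H displaced by substituents)
  + Br → Br:1
  + NH2 → N:1 H:2
Element totals:
  C: 4
  H: 4
  Br: 1
  N: 3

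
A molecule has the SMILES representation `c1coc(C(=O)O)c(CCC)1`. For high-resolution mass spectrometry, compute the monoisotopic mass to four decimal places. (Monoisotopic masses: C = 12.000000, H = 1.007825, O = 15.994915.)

Atom tally by fragment:
  furan ring core → C:4 H:4 O:1
  (− 2 ring H displaced by substituents)
  + COOH → C:1 H:1 O:2
  + CH2CH2CH3 → C:3 H:7
Element totals:
  C: 8
  H: 10
  O: 3
Molecular formula: C8H10O3.
  M = 8(12.0) + 10(1.007825) + 3(15.994915)
    = 96.000000 + 10.078250 + 47.984745 = 154.062995

154.0630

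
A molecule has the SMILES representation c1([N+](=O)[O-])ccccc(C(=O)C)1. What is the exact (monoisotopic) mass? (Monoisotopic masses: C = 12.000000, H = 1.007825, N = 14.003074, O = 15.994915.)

165.0426

Atom tally by fragment:
  benzene ring core → C:6 H:6
  (− 2 ring H displaced by substituents)
  + NO2 → N:1 O:2
  + COCH3 → C:2 H:3 O:1
Element totals:
  C: 8
  H: 7
  N: 1
  O: 3
Molecular formula: C8H7NO3.
  M = 8(12.0) + 7(1.007825) + 14.003074 + 3(15.994915)
    = 96.000000 + 7.054775 + 14.003074 + 47.984745 = 165.042594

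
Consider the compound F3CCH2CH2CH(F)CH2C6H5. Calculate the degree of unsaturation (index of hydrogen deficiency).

4

Atom tally by fragment:
  F3CCH2 → C:2 H:2 F:3
  CH2 → C:1 H:2
  CH(F) → C:1 H:1 F:1
  CH2C6H5 → C:7 H:7
Element totals:
  C: 11
  H: 12
  F: 4
Molecular formula: C11H12F4.
DoU = (2C + 2 + N − H − X) / 2 = (2·11 + 2 + 0 − 12 − 4) / 2 = 4.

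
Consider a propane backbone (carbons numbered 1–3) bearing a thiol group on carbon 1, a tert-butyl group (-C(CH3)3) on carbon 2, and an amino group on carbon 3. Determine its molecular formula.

C7H17NS

Atom tally by fragment:
  HSCH2 → C:1 H:3 S:1
  CH(C(CH3)3) → C:5 H:10
  CH2NH2 → C:1 H:4 N:1
Element totals:
  C: 7
  H: 17
  N: 1
  S: 1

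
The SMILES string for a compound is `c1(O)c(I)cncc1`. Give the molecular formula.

Atom tally by fragment:
  pyridine ring core → C:5 H:5 N:1
  (− 2 ring H displaced by substituents)
  + OH → O:1 H:1
  + I → I:1
Element totals:
  C: 5
  H: 4
  I: 1
  N: 1
  O: 1

C5H4INO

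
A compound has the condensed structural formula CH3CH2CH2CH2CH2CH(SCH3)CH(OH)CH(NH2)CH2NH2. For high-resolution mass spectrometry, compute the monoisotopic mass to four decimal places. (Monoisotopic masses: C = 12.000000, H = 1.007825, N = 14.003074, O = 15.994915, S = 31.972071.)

220.1609

Element totals:
  C: 10
  H: 24
  N: 2
  O: 1
  S: 1
Molecular formula: C10H24N2OS.
  M = 10(12.0) + 24(1.007825) + 2(14.003074) + 15.994915 + 31.972071
    = 120.000000 + 24.187800 + 28.006148 + 15.994915 + 31.972071 = 220.160934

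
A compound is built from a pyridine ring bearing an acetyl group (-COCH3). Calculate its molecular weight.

121.14 g/mol

Atom tally by fragment:
  pyridine ring core → C:5 H:5 N:1
  (− 1 ring H displaced by substituents)
  + COCH3 → C:2 H:3 O:1
Element totals:
  C: 7
  H: 7
  N: 1
  O: 1
Molecular formula: C7H7NO.
  M = 7(12.011) + 7(1.008) + 14.007 + 15.999
    = 84.077 + 7.056 + 14.007 + 15.999 = 121.139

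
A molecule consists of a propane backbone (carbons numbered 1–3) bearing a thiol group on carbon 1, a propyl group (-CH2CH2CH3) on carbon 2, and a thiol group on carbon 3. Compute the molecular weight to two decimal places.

150.30 g/mol

Atom tally by fragment:
  HSCH2 → C:1 H:3 S:1
  CH(CH2CH2CH3) → C:4 H:8
  CH2SH → C:1 H:3 S:1
Element totals:
  C: 6
  H: 14
  S: 2
Molecular formula: C6H14S2.
  M = 6(12.011) + 14(1.008) + 2(32.06)
    = 72.066 + 14.112 + 64.120 = 150.298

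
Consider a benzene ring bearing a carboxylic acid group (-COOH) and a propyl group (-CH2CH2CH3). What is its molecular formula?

Atom tally by fragment:
  benzene ring core → C:6 H:6
  (− 2 ring H displaced by substituents)
  + COOH → C:1 H:1 O:2
  + CH2CH2CH3 → C:3 H:7
Element totals:
  C: 10
  H: 12
  O: 2

C10H12O2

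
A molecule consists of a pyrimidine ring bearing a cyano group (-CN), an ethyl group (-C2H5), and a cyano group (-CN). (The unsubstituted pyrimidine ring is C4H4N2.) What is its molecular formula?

Atom tally by fragment:
  pyrimidine ring core → C:4 H:4 N:2
  (− 3 ring H displaced by substituents)
  + CN → C:1 N:1
  + C2H5 → C:2 H:5
  + CN → C:1 N:1
Element totals:
  C: 8
  H: 6
  N: 4

C8H6N4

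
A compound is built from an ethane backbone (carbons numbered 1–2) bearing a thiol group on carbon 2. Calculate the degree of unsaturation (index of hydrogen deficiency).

Atom tally by fragment:
  CH3 → C:1 H:3
  CH2SH → C:1 H:3 S:1
Element totals:
  C: 2
  H: 6
  S: 1
Molecular formula: C2H6S.
DoU = (2C + 2 + N − H − X) / 2 = (2·2 + 2 + 0 − 6 − 0) / 2 = 0.

0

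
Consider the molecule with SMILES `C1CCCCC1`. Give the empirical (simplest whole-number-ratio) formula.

CH2

Atom tally by fragment:
  cyclohexane ring core → C:6 H:12
Element totals:
  C: 6
  H: 12
Molecular formula: C6H12.
gcd of subscripts = 6; dividing each by 6:
  C: 6/6 = 1
  H: 12/6 = 2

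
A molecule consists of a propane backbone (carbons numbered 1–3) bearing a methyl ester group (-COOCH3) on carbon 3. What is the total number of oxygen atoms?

2

Atom tally by fragment:
  CH3 → C:1 H:3
  CH2 → C:1 H:2
  CH2COOCH3 → C:3 H:5 O:2
Element totals:
  C: 5
  H: 10
  O: 2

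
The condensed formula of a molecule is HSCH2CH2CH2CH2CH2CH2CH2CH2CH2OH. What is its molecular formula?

C9H20OS

Atom tally by fragment:
  HSCH2 → C:1 H:3 S:1
  CH2 → C:1 H:2
  CH2 → C:1 H:2
  CH2 → C:1 H:2
  CH2 → C:1 H:2
  CH2 → C:1 H:2
  CH2 → C:1 H:2
  CH2CH2OH → C:2 H:5 O:1
Element totals:
  C: 9
  H: 20
  O: 1
  S: 1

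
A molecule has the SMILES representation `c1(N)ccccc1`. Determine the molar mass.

Atom tally by fragment:
  benzene ring core → C:6 H:6
  (− 1 ring H displaced by substituents)
  + NH2 → N:1 H:2
Element totals:
  C: 6
  H: 7
  N: 1
Molecular formula: C6H7N.
  M = 6(12.011) + 7(1.008) + 14.007
    = 72.066 + 7.056 + 14.007 = 93.129

93.13 g/mol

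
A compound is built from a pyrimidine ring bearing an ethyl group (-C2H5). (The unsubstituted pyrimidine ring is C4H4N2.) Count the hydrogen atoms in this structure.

Atom tally by fragment:
  pyrimidine ring core → C:4 H:4 N:2
  (− 1 ring H displaced by substituents)
  + C2H5 → C:2 H:5
Element totals:
  C: 6
  H: 8
  N: 2

8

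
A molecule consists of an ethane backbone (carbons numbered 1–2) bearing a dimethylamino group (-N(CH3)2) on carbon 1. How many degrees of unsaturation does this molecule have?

Atom tally by fragment:
  (CH3)2NCH2 → C:3 H:8 N:1
  CH3 → C:1 H:3
Element totals:
  C: 4
  H: 11
  N: 1
Molecular formula: C4H11N.
DoU = (2C + 2 + N − H − X) / 2 = (2·4 + 2 + 1 − 11 − 0) / 2 = 0.

0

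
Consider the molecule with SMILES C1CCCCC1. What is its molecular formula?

Atom tally by fragment:
  cyclohexane ring core → C:6 H:12
Element totals:
  C: 6
  H: 12

C6H12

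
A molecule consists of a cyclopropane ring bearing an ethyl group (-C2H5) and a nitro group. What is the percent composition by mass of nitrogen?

12.17%

Atom tally by fragment:
  cyclopropane ring core → C:3 H:6
  (− 2 ring H displaced by substituents)
  + C2H5 → C:2 H:5
  + NO2 → N:1 O:2
Element totals:
  C: 5
  H: 9
  N: 1
  O: 2
Molecular formula: C5H9NO2.
Molar mass = 115.132 g/mol.
Mass from N: 1 × 14.007 = 14.007 g/mol.
%N = 14.007 / 115.132 × 100 = 12.17%.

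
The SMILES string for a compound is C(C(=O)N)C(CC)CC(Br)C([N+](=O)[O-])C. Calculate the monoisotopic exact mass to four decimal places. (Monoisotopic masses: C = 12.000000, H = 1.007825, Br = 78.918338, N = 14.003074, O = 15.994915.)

Atom tally by fragment:
  H2NOCCH2 → C:2 H:4 O:1 N:1
  CH(C2H5) → C:3 H:6
  CH2 → C:1 H:2
  CH(Br) → C:1 H:1 Br:1
  CH(NO2) → C:1 H:1 N:1 O:2
  CH3 → C:1 H:3
Element totals:
  C: 9
  H: 17
  Br: 1
  N: 2
  O: 3
Molecular formula: C9H17BrN2O3.
  M = 9(12.0) + 17(1.007825) + 78.918338 + 2(14.003074) + 3(15.994915)
    = 108.000000 + 17.133025 + 78.918338 + 28.006148 + 47.984745 = 280.042256

280.0423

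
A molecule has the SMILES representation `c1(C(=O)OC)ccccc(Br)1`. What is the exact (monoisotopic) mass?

213.9629

Atom tally by fragment:
  benzene ring core → C:6 H:6
  (− 2 ring H displaced by substituents)
  + COOCH3 → C:2 H:3 O:2
  + Br → Br:1
Element totals:
  C: 8
  H: 7
  Br: 1
  O: 2
Molecular formula: C8H7BrO2.
  M = 8(12.0) + 7(1.007825) + 78.918338 + 2(15.994915)
    = 96.000000 + 7.054775 + 78.918338 + 31.989830 = 213.962943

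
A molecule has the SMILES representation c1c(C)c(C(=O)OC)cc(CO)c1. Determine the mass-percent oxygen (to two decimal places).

Atom tally by fragment:
  benzene ring core → C:6 H:6
  (− 3 ring H displaced by substituents)
  + CH3 → C:1 H:3
  + COOCH3 → C:2 H:3 O:2
  + CH2OH → C:1 H:3 O:1
Element totals:
  C: 10
  H: 12
  O: 3
Molecular formula: C10H12O3.
Molar mass = 180.203 g/mol.
Mass from O: 3 × 15.999 = 47.997 g/mol.
%O = 47.997 / 180.203 × 100 = 26.63%.

26.63%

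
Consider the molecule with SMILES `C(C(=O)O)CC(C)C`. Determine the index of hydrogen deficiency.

Atom tally by fragment:
  HOOCCH2 → C:2 H:3 O:2
  CH2 → C:1 H:2
  CH(CH3) → C:2 H:4
  CH3 → C:1 H:3
Element totals:
  C: 6
  H: 12
  O: 2
Molecular formula: C6H12O2.
DoU = (2C + 2 + N − H − X) / 2 = (2·6 + 2 + 0 − 12 − 0) / 2 = 1.

1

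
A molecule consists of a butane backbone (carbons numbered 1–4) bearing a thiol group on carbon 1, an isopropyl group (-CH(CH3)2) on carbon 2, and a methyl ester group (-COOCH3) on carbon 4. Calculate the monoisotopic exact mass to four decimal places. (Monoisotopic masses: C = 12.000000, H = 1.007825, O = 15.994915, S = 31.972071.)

Atom tally by fragment:
  HSCH2 → C:1 H:3 S:1
  CH(CH(CH3)2) → C:4 H:8
  CH2 → C:1 H:2
  CH2COOCH3 → C:3 H:5 O:2
Element totals:
  C: 9
  H: 18
  O: 2
  S: 1
Molecular formula: C9H18O2S.
  M = 9(12.0) + 18(1.007825) + 2(15.994915) + 31.972071
    = 108.000000 + 18.140850 + 31.989830 + 31.972071 = 190.102751

190.1028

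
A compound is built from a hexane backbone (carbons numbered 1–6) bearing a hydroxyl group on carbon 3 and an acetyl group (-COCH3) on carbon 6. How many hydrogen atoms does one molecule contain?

16

Atom tally by fragment:
  CH3 → C:1 H:3
  CH2 → C:1 H:2
  CH(OH) → C:1 H:2 O:1
  CH2 → C:1 H:2
  CH2 → C:1 H:2
  CH2COCH3 → C:3 H:5 O:1
Element totals:
  C: 8
  H: 16
  O: 2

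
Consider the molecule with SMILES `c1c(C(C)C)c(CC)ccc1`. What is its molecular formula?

C11H16

Atom tally by fragment:
  benzene ring core → C:6 H:6
  (− 2 ring H displaced by substituents)
  + CH(CH3)2 → C:3 H:7
  + C2H5 → C:2 H:5
Element totals:
  C: 11
  H: 16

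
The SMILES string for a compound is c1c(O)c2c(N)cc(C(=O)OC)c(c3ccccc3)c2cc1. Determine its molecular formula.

Atom tally by fragment:
  naphthalene ring system core → C:10 H:8
  (− 4 ring H displaced by substituents)
  + OH → O:1 H:1
  + NH2 → N:1 H:2
  + COOCH3 → C:2 H:3 O:2
  + C6H5 → C:6 H:5
Element totals:
  C: 18
  H: 15
  N: 1
  O: 3

C18H15NO3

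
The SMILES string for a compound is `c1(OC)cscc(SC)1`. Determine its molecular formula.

C6H8OS2

Atom tally by fragment:
  thiophene ring core → C:4 H:4 S:1
  (− 2 ring H displaced by substituents)
  + OCH3 → C:1 H:3 O:1
  + SCH3 → C:1 H:3 S:1
Element totals:
  C: 6
  H: 8
  O: 1
  S: 2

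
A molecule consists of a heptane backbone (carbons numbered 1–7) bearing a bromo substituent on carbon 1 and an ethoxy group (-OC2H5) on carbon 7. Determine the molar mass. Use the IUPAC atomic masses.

Atom tally by fragment:
  BrCH2 → C:1 H:2 Br:1
  CH2 → C:1 H:2
  CH2 → C:1 H:2
  CH2 → C:1 H:2
  CH2 → C:1 H:2
  CH2 → C:1 H:2
  CH2OC2H5 → C:3 H:7 O:1
Element totals:
  C: 9
  H: 19
  Br: 1
  O: 1
Molecular formula: C9H19BrO.
  M = 9(12.011) + 19(1.008) + 79.904 + 15.999
    = 108.099 + 19.152 + 79.904 + 15.999 = 223.154

223.15 g/mol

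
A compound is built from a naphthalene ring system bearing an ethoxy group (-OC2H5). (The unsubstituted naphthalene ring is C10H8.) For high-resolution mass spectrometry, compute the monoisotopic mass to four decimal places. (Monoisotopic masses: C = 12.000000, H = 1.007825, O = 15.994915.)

172.0888

Atom tally by fragment:
  naphthalene ring system core → C:10 H:8
  (− 1 ring H displaced by substituents)
  + OC2H5 → C:2 H:5 O:1
Element totals:
  C: 12
  H: 12
  O: 1
Molecular formula: C12H12O.
  M = 12(12.0) + 12(1.007825) + 15.994915
    = 144.000000 + 12.093900 + 15.994915 = 172.088815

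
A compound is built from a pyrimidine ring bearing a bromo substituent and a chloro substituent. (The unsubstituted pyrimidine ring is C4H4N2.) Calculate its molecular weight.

Atom tally by fragment:
  pyrimidine ring core → C:4 H:4 N:2
  (− 2 ring H displaced by substituents)
  + Br → Br:1
  + Cl → Cl:1
Element totals:
  C: 4
  H: 2
  Br: 1
  Cl: 1
  N: 2
Molecular formula: C4H2BrClN2.
  M = 4(12.011) + 2(1.008) + 79.904 + 35.45 + 2(14.007)
    = 48.044 + 2.016 + 79.904 + 35.450 + 28.014 = 193.428

193.43 g/mol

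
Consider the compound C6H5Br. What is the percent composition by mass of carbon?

45.90%

Element totals:
  C: 6
  H: 5
  Br: 1
Molecular formula: C6H5Br.
Molar mass = 157.010 g/mol.
Mass from C: 6 × 12.011 = 72.066 g/mol.
%C = 72.066 / 157.010 × 100 = 45.90%.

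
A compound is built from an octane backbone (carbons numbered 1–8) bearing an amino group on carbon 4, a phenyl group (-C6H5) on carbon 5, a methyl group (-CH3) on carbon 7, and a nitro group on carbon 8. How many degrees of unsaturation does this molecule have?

5

Atom tally by fragment:
  CH3 → C:1 H:3
  CH2 → C:1 H:2
  CH2 → C:1 H:2
  CH(NH2) → C:1 H:3 N:1
  CH(C6H5) → C:7 H:6
  CH2 → C:1 H:2
  CH(CH3) → C:2 H:4
  CH2NO2 → C:1 H:2 N:1 O:2
Element totals:
  C: 15
  H: 24
  N: 2
  O: 2
Molecular formula: C15H24N2O2.
DoU = (2C + 2 + N − H − X) / 2 = (2·15 + 2 + 2 − 24 − 0) / 2 = 5.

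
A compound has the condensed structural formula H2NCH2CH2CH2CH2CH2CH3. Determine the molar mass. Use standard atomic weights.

101.19 g/mol

Element totals:
  C: 6
  H: 15
  N: 1
Molecular formula: C6H15N.
  M = 6(12.011) + 15(1.008) + 14.007
    = 72.066 + 15.120 + 14.007 = 101.193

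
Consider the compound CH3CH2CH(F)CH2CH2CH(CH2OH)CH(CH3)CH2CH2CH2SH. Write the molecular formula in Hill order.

Element totals:
  C: 12
  H: 25
  F: 1
  O: 1
  S: 1

C12H25FOS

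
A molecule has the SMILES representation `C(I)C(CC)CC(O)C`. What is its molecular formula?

Atom tally by fragment:
  ICH2 → C:1 H:2 I:1
  CH(C2H5) → C:3 H:6
  CH2 → C:1 H:2
  CH(OH) → C:1 H:2 O:1
  CH3 → C:1 H:3
Element totals:
  C: 7
  H: 15
  I: 1
  O: 1

C7H15IO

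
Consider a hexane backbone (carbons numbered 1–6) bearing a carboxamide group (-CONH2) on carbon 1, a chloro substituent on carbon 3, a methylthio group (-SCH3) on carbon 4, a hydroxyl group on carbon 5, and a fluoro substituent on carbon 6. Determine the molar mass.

243.72 g/mol

Atom tally by fragment:
  H2NOCCH2 → C:2 H:4 O:1 N:1
  CH2 → C:1 H:2
  CH(Cl) → C:1 H:1 Cl:1
  CH(SCH3) → C:2 H:4 S:1
  CH(OH) → C:1 H:2 O:1
  CH2F → C:1 H:2 F:1
Element totals:
  C: 8
  H: 15
  Cl: 1
  F: 1
  N: 1
  O: 2
  S: 1
Molecular formula: C8H15ClFNO2S.
  M = 8(12.011) + 15(1.008) + 35.45 + 18.998 + 14.007 + 2(15.999) + 32.06
    = 96.088 + 15.120 + 35.450 + 18.998 + 14.007 + 31.998 + 32.060 = 243.721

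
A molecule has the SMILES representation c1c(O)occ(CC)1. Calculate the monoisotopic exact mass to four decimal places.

Atom tally by fragment:
  furan ring core → C:4 H:4 O:1
  (− 2 ring H displaced by substituents)
  + OH → O:1 H:1
  + C2H5 → C:2 H:5
Element totals:
  C: 6
  H: 8
  O: 2
Molecular formula: C6H8O2.
  M = 6(12.0) + 8(1.007825) + 2(15.994915)
    = 72.000000 + 8.062600 + 31.989830 = 112.052430

112.0524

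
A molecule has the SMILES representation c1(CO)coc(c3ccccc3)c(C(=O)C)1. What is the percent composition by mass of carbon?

72.21%

Atom tally by fragment:
  furan ring core → C:4 H:4 O:1
  (− 3 ring H displaced by substituents)
  + CH2OH → C:1 H:3 O:1
  + C6H5 → C:6 H:5
  + COCH3 → C:2 H:3 O:1
Element totals:
  C: 13
  H: 12
  O: 3
Molecular formula: C13H12O3.
Molar mass = 216.236 g/mol.
Mass from C: 13 × 12.011 = 156.143 g/mol.
%C = 156.143 / 216.236 × 100 = 72.21%.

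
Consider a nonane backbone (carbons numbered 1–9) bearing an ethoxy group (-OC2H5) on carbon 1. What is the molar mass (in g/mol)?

Atom tally by fragment:
  C2H5OCH2 → C:3 H:7 O:1
  CH2 → C:1 H:2
  CH2 → C:1 H:2
  CH2 → C:1 H:2
  CH2 → C:1 H:2
  CH2 → C:1 H:2
  CH2 → C:1 H:2
  CH2 → C:1 H:2
  CH3 → C:1 H:3
Element totals:
  C: 11
  H: 24
  O: 1
Molecular formula: C11H24O.
  M = 11(12.011) + 24(1.008) + 15.999
    = 132.121 + 24.192 + 15.999 = 172.312

172.31 g/mol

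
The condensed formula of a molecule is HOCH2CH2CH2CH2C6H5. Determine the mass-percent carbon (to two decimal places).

79.96%

Element totals:
  C: 10
  H: 14
  O: 1
Molecular formula: C10H14O.
Molar mass = 150.221 g/mol.
Mass from C: 10 × 12.011 = 120.110 g/mol.
%C = 120.110 / 150.221 × 100 = 79.96%.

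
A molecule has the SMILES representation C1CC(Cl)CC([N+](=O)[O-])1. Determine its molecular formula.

C5H8ClNO2

Atom tally by fragment:
  cyclopentane ring core → C:5 H:10
  (− 2 ring H displaced by substituents)
  + Cl → Cl:1
  + NO2 → N:1 O:2
Element totals:
  C: 5
  H: 8
  Cl: 1
  N: 1
  O: 2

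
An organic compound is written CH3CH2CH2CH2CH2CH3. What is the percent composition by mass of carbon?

Atom tally by fragment:
  CH3 → C:1 H:3
  CH2 → C:1 H:2
  CH2 → C:1 H:2
  CH2 → C:1 H:2
  CH2 → C:1 H:2
  CH3 → C:1 H:3
Element totals:
  C: 6
  H: 14
Molecular formula: C6H14.
Molar mass = 86.178 g/mol.
Mass from C: 6 × 12.011 = 72.066 g/mol.
%C = 72.066 / 86.178 × 100 = 83.62%.

83.62%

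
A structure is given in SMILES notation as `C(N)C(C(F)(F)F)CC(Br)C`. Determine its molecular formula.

Atom tally by fragment:
  H2NCH2 → C:1 H:4 N:1
  CH(CF3) → C:2 H:1 F:3
  CH2 → C:1 H:2
  CH(Br) → C:1 H:1 Br:1
  CH3 → C:1 H:3
Element totals:
  C: 6
  H: 11
  Br: 1
  F: 3
  N: 1

C6H11BrF3N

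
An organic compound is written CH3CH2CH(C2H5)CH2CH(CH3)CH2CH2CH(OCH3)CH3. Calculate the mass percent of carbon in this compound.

Atom tally by fragment:
  CH3 → C:1 H:3
  CH2 → C:1 H:2
  CH(C2H5) → C:3 H:6
  CH2 → C:1 H:2
  CH(CH3) → C:2 H:4
  CH2 → C:1 H:2
  CH2 → C:1 H:2
  CH(OCH3) → C:2 H:4 O:1
  CH3 → C:1 H:3
Element totals:
  C: 13
  H: 28
  O: 1
Molecular formula: C13H28O.
Molar mass = 200.366 g/mol.
Mass from C: 13 × 12.011 = 156.143 g/mol.
%C = 156.143 / 200.366 × 100 = 77.93%.

77.93%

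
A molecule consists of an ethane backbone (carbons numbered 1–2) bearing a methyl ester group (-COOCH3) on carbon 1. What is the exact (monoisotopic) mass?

88.0524

Atom tally by fragment:
  CH3OOCCH2 → C:3 H:5 O:2
  CH3 → C:1 H:3
Element totals:
  C: 4
  H: 8
  O: 2
Molecular formula: C4H8O2.
  M = 4(12.0) + 8(1.007825) + 2(15.994915)
    = 48.000000 + 8.062600 + 31.989830 = 88.052430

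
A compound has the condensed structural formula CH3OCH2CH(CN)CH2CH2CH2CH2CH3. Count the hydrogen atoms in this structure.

Element totals:
  C: 9
  H: 17
  N: 1
  O: 1

17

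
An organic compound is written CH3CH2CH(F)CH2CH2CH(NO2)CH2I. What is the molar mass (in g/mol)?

Atom tally by fragment:
  CH3 → C:1 H:3
  CH2 → C:1 H:2
  CH(F) → C:1 H:1 F:1
  CH2 → C:1 H:2
  CH2 → C:1 H:2
  CH(NO2) → C:1 H:1 N:1 O:2
  CH2I → C:1 H:2 I:1
Element totals:
  C: 7
  H: 13
  F: 1
  I: 1
  N: 1
  O: 2
Molecular formula: C7H13FINO2.
  M = 7(12.011) + 13(1.008) + 18.998 + 126.904 + 14.007 + 2(15.999)
    = 84.077 + 13.104 + 18.998 + 126.904 + 14.007 + 31.998 = 289.088

289.09 g/mol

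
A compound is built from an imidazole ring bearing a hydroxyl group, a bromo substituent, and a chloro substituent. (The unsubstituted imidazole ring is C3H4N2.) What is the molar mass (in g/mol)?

Atom tally by fragment:
  imidazole ring core → C:3 H:4 N:2
  (− 3 ring H displaced by substituents)
  + OH → O:1 H:1
  + Br → Br:1
  + Cl → Cl:1
Element totals:
  C: 3
  H: 2
  Br: 1
  Cl: 1
  N: 2
  O: 1
Molecular formula: C3H2BrClN2O.
  M = 3(12.011) + 2(1.008) + 79.904 + 35.45 + 2(14.007) + 15.999
    = 36.033 + 2.016 + 79.904 + 35.450 + 28.014 + 15.999 = 197.416

197.42 g/mol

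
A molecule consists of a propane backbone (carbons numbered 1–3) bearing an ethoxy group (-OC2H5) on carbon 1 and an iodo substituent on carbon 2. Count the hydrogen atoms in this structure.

11

Atom tally by fragment:
  C2H5OCH2 → C:3 H:7 O:1
  CH(I) → C:1 H:1 I:1
  CH3 → C:1 H:3
Element totals:
  C: 5
  H: 11
  I: 1
  O: 1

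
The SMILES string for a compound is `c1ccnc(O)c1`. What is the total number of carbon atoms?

5

Atom tally by fragment:
  pyridine ring core → C:5 H:5 N:1
  (− 1 ring H displaced by substituents)
  + OH → O:1 H:1
Element totals:
  C: 5
  H: 5
  N: 1
  O: 1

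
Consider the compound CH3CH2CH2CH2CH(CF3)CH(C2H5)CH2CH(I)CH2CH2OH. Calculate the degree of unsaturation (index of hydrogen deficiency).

Element totals:
  C: 13
  H: 24
  F: 3
  I: 1
  O: 1
Molecular formula: C13H24F3IO.
DoU = (2C + 2 + N − H − X) / 2 = (2·13 + 2 + 0 − 24 − 4) / 2 = 0.

0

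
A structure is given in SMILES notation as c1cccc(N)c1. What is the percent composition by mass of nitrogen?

15.04%

Atom tally by fragment:
  benzene ring core → C:6 H:6
  (− 1 ring H displaced by substituents)
  + NH2 → N:1 H:2
Element totals:
  C: 6
  H: 7
  N: 1
Molecular formula: C6H7N.
Molar mass = 93.129 g/mol.
Mass from N: 1 × 14.007 = 14.007 g/mol.
%N = 14.007 / 93.129 × 100 = 15.04%.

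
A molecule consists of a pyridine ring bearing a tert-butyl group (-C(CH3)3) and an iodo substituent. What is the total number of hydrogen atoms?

12

Atom tally by fragment:
  pyridine ring core → C:5 H:5 N:1
  (− 2 ring H displaced by substituents)
  + C(CH3)3 → C:4 H:9
  + I → I:1
Element totals:
  C: 9
  H: 12
  I: 1
  N: 1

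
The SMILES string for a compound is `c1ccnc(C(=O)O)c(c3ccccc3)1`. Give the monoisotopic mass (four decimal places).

Atom tally by fragment:
  pyridine ring core → C:5 H:5 N:1
  (− 2 ring H displaced by substituents)
  + COOH → C:1 H:1 O:2
  + C6H5 → C:6 H:5
Element totals:
  C: 12
  H: 9
  N: 1
  O: 2
Molecular formula: C12H9NO2.
  M = 12(12.0) + 9(1.007825) + 14.003074 + 2(15.994915)
    = 144.000000 + 9.070425 + 14.003074 + 31.989830 = 199.063329

199.0633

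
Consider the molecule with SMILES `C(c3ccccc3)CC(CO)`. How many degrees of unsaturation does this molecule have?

Atom tally by fragment:
  C6H5CH2 → C:7 H:7
  CH2 → C:1 H:2
  CH2CH2OH → C:2 H:5 O:1
Element totals:
  C: 10
  H: 14
  O: 1
Molecular formula: C10H14O.
DoU = (2C + 2 + N − H − X) / 2 = (2·10 + 2 + 0 − 14 − 0) / 2 = 4.

4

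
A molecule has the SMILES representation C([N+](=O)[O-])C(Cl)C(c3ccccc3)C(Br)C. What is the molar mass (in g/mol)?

306.58 g/mol

Atom tally by fragment:
  O2NCH2 → C:1 H:2 N:1 O:2
  CH(Cl) → C:1 H:1 Cl:1
  CH(C6H5) → C:7 H:6
  CH(Br) → C:1 H:1 Br:1
  CH3 → C:1 H:3
Element totals:
  C: 11
  H: 13
  Br: 1
  Cl: 1
  N: 1
  O: 2
Molecular formula: C11H13BrClNO2.
  M = 11(12.011) + 13(1.008) + 79.904 + 35.45 + 14.007 + 2(15.999)
    = 132.121 + 13.104 + 79.904 + 35.450 + 14.007 + 31.998 = 306.584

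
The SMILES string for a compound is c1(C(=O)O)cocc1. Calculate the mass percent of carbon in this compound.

53.58%

Atom tally by fragment:
  furan ring core → C:4 H:4 O:1
  (− 1 ring H displaced by substituents)
  + COOH → C:1 H:1 O:2
Element totals:
  C: 5
  H: 4
  O: 3
Molecular formula: C5H4O3.
Molar mass = 112.084 g/mol.
Mass from C: 5 × 12.011 = 60.055 g/mol.
%C = 60.055 / 112.084 × 100 = 53.58%.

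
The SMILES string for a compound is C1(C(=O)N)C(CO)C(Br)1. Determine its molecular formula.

C5H8BrNO2

Atom tally by fragment:
  cyclopropane ring core → C:3 H:6
  (− 3 ring H displaced by substituents)
  + CONH2 → C:1 H:2 O:1 N:1
  + CH2OH → C:1 H:3 O:1
  + Br → Br:1
Element totals:
  C: 5
  H: 8
  Br: 1
  N: 1
  O: 2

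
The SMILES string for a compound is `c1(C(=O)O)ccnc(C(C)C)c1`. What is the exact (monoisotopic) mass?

Atom tally by fragment:
  pyridine ring core → C:5 H:5 N:1
  (− 2 ring H displaced by substituents)
  + COOH → C:1 H:1 O:2
  + CH(CH3)2 → C:3 H:7
Element totals:
  C: 9
  H: 11
  N: 1
  O: 2
Molecular formula: C9H11NO2.
  M = 9(12.0) + 11(1.007825) + 14.003074 + 2(15.994915)
    = 108.000000 + 11.086075 + 14.003074 + 31.989830 = 165.078979

165.0790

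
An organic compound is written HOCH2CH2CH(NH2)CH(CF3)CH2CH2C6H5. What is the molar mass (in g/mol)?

Atom tally by fragment:
  HOCH2CH2 → C:2 H:5 O:1
  CH(NH2) → C:1 H:3 N:1
  CH(CF3) → C:2 H:1 F:3
  CH2 → C:1 H:2
  CH2C6H5 → C:7 H:7
Element totals:
  C: 13
  H: 18
  F: 3
  N: 1
  O: 1
Molecular formula: C13H18F3NO.
  M = 13(12.011) + 18(1.008) + 3(18.998) + 14.007 + 15.999
    = 156.143 + 18.144 + 56.994 + 14.007 + 15.999 = 261.287

261.29 g/mol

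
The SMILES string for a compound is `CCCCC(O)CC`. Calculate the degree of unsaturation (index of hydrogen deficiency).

0

Atom tally by fragment:
  CH3 → C:1 H:3
  CH2 → C:1 H:2
  CH2 → C:1 H:2
  CH2 → C:1 H:2
  CH(OH) → C:1 H:2 O:1
  CH2 → C:1 H:2
  CH3 → C:1 H:3
Element totals:
  C: 7
  H: 16
  O: 1
Molecular formula: C7H16O.
DoU = (2C + 2 + N − H − X) / 2 = (2·7 + 2 + 0 − 16 − 0) / 2 = 0.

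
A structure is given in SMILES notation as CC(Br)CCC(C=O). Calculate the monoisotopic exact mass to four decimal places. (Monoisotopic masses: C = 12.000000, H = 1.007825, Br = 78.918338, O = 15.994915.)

Atom tally by fragment:
  CH3 → C:1 H:3
  CH(Br) → C:1 H:1 Br:1
  CH2 → C:1 H:2
  CH2 → C:1 H:2
  CH2CHO → C:2 H:3 O:1
Element totals:
  C: 6
  H: 11
  Br: 1
  O: 1
Molecular formula: C6H11BrO.
  M = 6(12.0) + 11(1.007825) + 78.918338 + 15.994915
    = 72.000000 + 11.086075 + 78.918338 + 15.994915 = 177.999328

177.9993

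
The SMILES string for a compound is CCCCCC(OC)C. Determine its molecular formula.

C8H18O

Atom tally by fragment:
  CH3 → C:1 H:3
  CH2 → C:1 H:2
  CH2 → C:1 H:2
  CH2 → C:1 H:2
  CH2 → C:1 H:2
  CH(OCH3) → C:2 H:4 O:1
  CH3 → C:1 H:3
Element totals:
  C: 8
  H: 18
  O: 1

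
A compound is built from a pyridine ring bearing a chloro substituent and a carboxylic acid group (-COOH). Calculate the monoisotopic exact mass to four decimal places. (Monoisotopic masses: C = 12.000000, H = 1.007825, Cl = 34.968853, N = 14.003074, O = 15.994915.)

Atom tally by fragment:
  pyridine ring core → C:5 H:5 N:1
  (− 2 ring H displaced by substituents)
  + Cl → Cl:1
  + COOH → C:1 H:1 O:2
Element totals:
  C: 6
  H: 4
  Cl: 1
  N: 1
  O: 2
Molecular formula: C6H4ClNO2.
  M = 6(12.0) + 4(1.007825) + 34.968853 + 14.003074 + 2(15.994915)
    = 72.000000 + 4.031300 + 34.968853 + 14.003074 + 31.989830 = 156.993057

156.9931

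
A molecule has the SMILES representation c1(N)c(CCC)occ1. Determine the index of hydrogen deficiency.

3

Atom tally by fragment:
  furan ring core → C:4 H:4 O:1
  (− 2 ring H displaced by substituents)
  + NH2 → N:1 H:2
  + CH2CH2CH3 → C:3 H:7
Element totals:
  C: 7
  H: 11
  N: 1
  O: 1
Molecular formula: C7H11NO.
DoU = (2C + 2 + N − H − X) / 2 = (2·7 + 2 + 1 − 11 − 0) / 2 = 3.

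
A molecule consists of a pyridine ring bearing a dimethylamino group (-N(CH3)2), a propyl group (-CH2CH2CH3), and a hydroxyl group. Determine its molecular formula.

Atom tally by fragment:
  pyridine ring core → C:5 H:5 N:1
  (− 3 ring H displaced by substituents)
  + N(CH3)2 → N:1 C:2 H:6
  + CH2CH2CH3 → C:3 H:7
  + OH → O:1 H:1
Element totals:
  C: 10
  H: 16
  N: 2
  O: 1

C10H16N2O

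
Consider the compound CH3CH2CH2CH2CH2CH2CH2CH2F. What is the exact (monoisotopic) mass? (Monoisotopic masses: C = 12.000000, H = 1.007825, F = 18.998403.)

132.1314

Atom tally by fragment:
  CH3 → C:1 H:3
  CH2 → C:1 H:2
  CH2 → C:1 H:2
  CH2 → C:1 H:2
  CH2 → C:1 H:2
  CH2 → C:1 H:2
  CH2 → C:1 H:2
  CH2F → C:1 H:2 F:1
Element totals:
  C: 8
  H: 17
  F: 1
Molecular formula: C8H17F.
  M = 8(12.0) + 17(1.007825) + 18.998403
    = 96.000000 + 17.133025 + 18.998403 = 132.131428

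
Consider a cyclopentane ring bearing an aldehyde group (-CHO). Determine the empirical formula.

C6H10O

Atom tally by fragment:
  cyclopentane ring core → C:5 H:10
  (− 1 ring H displaced by substituents)
  + CHO → C:1 H:1 O:1
Element totals:
  C: 6
  H: 10
  O: 1
Molecular formula: C6H10O.
gcd of subscripts (6, 10, 1) = 1, so the empirical formula equals the molecular formula.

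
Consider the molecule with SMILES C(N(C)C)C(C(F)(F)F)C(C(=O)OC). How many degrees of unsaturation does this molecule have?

1

Atom tally by fragment:
  (CH3)2NCH2 → C:3 H:8 N:1
  CH(CF3) → C:2 H:1 F:3
  CH2COOCH3 → C:3 H:5 O:2
Element totals:
  C: 8
  H: 14
  F: 3
  N: 1
  O: 2
Molecular formula: C8H14F3NO2.
DoU = (2C + 2 + N − H − X) / 2 = (2·8 + 2 + 1 − 14 − 3) / 2 = 1.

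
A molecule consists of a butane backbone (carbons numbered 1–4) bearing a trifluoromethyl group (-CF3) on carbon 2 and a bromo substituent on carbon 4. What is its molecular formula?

C5H8BrF3

Atom tally by fragment:
  CH3 → C:1 H:3
  CH(CF3) → C:2 H:1 F:3
  CH2 → C:1 H:2
  CH2Br → C:1 H:2 Br:1
Element totals:
  C: 5
  H: 8
  Br: 1
  F: 3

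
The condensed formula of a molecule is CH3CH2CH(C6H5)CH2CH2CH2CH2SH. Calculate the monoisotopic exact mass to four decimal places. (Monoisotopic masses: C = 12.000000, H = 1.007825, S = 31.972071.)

Element totals:
  C: 13
  H: 20
  S: 1
Molecular formula: C13H20S.
  M = 13(12.0) + 20(1.007825) + 31.972071
    = 156.000000 + 20.156500 + 31.972071 = 208.128571

208.1286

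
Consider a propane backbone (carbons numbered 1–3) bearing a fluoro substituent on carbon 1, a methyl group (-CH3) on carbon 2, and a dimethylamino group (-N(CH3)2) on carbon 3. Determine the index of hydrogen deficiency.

Atom tally by fragment:
  FCH2 → C:1 H:2 F:1
  CH(CH3) → C:2 H:4
  CH2N(CH3)2 → C:3 H:8 N:1
Element totals:
  C: 6
  H: 14
  F: 1
  N: 1
Molecular formula: C6H14FN.
DoU = (2C + 2 + N − H − X) / 2 = (2·6 + 2 + 1 − 14 − 1) / 2 = 0.

0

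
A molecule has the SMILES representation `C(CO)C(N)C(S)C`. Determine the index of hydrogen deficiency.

0

Atom tally by fragment:
  HOCH2CH2 → C:2 H:5 O:1
  CH(NH2) → C:1 H:3 N:1
  CH(SH) → C:1 H:2 S:1
  CH3 → C:1 H:3
Element totals:
  C: 5
  H: 13
  N: 1
  O: 1
  S: 1
Molecular formula: C5H13NOS.
DoU = (2C + 2 + N − H − X) / 2 = (2·5 + 2 + 1 − 13 − 0) / 2 = 0.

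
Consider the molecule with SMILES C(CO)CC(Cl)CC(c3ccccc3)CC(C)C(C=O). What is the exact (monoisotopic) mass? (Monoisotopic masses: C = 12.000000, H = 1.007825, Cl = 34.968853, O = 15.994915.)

296.1543

Atom tally by fragment:
  HOCH2CH2 → C:2 H:5 O:1
  CH2 → C:1 H:2
  CH(Cl) → C:1 H:1 Cl:1
  CH2 → C:1 H:2
  CH(C6H5) → C:7 H:6
  CH2 → C:1 H:2
  CH(CH3) → C:2 H:4
  CH2CHO → C:2 H:3 O:1
Element totals:
  C: 17
  H: 25
  Cl: 1
  O: 2
Molecular formula: C17H25ClO2.
  M = 17(12.0) + 25(1.007825) + 34.968853 + 2(15.994915)
    = 204.000000 + 25.195625 + 34.968853 + 31.989830 = 296.154308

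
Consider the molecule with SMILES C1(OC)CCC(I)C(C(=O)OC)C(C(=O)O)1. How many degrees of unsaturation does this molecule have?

Atom tally by fragment:
  cyclohexane ring core → C:6 H:12
  (− 4 ring H displaced by substituents)
  + OCH3 → C:1 H:3 O:1
  + I → I:1
  + COOCH3 → C:2 H:3 O:2
  + COOH → C:1 H:1 O:2
Element totals:
  C: 10
  H: 15
  I: 1
  O: 5
Molecular formula: C10H15IO5.
DoU = (2C + 2 + N − H − X) / 2 = (2·10 + 2 + 0 − 15 − 1) / 2 = 3.

3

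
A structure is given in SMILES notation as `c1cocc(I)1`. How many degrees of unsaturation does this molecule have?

Atom tally by fragment:
  furan ring core → C:4 H:4 O:1
  (− 1 ring H displaced by substituents)
  + I → I:1
Element totals:
  C: 4
  H: 3
  I: 1
  O: 1
Molecular formula: C4H3IO.
DoU = (2C + 2 + N − H − X) / 2 = (2·4 + 2 + 0 − 3 − 1) / 2 = 3.

3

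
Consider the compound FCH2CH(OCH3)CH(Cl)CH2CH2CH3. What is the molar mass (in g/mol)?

168.64 g/mol

Element totals:
  C: 7
  H: 14
  Cl: 1
  F: 1
  O: 1
Molecular formula: C7H14ClFO.
  M = 7(12.011) + 14(1.008) + 35.45 + 18.998 + 15.999
    = 84.077 + 14.112 + 35.450 + 18.998 + 15.999 = 168.636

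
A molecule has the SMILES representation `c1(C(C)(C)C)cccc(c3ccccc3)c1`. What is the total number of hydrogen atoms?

Atom tally by fragment:
  benzene ring core → C:6 H:6
  (− 2 ring H displaced by substituents)
  + C(CH3)3 → C:4 H:9
  + C6H5 → C:6 H:5
Element totals:
  C: 16
  H: 18

18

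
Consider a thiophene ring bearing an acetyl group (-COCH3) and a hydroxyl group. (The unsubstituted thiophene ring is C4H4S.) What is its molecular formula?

Atom tally by fragment:
  thiophene ring core → C:4 H:4 S:1
  (− 2 ring H displaced by substituents)
  + COCH3 → C:2 H:3 O:1
  + OH → O:1 H:1
Element totals:
  C: 6
  H: 6
  O: 2
  S: 1

C6H6O2S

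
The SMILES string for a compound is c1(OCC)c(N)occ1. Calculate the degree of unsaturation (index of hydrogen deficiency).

3

Atom tally by fragment:
  furan ring core → C:4 H:4 O:1
  (− 2 ring H displaced by substituents)
  + OC2H5 → C:2 H:5 O:1
  + NH2 → N:1 H:2
Element totals:
  C: 6
  H: 9
  N: 1
  O: 2
Molecular formula: C6H9NO2.
DoU = (2C + 2 + N − H − X) / 2 = (2·6 + 2 + 1 − 9 − 0) / 2 = 3.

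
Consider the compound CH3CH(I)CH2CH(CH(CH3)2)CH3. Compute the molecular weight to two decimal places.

Atom tally by fragment:
  CH3 → C:1 H:3
  CH(I) → C:1 H:1 I:1
  CH2 → C:1 H:2
  CH(CH(CH3)2) → C:4 H:8
  CH3 → C:1 H:3
Element totals:
  C: 8
  H: 17
  I: 1
Molecular formula: C8H17I.
  M = 8(12.011) + 17(1.008) + 126.904
    = 96.088 + 17.136 + 126.904 = 240.128

240.13 g/mol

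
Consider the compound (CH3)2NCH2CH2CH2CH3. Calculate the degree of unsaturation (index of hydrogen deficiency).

Element totals:
  C: 6
  H: 15
  N: 1
Molecular formula: C6H15N.
DoU = (2C + 2 + N − H − X) / 2 = (2·6 + 2 + 1 − 15 − 0) / 2 = 0.

0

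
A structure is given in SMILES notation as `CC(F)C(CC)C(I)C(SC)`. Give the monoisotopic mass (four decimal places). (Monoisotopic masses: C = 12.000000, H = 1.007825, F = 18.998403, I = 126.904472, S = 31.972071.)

Atom tally by fragment:
  CH3 → C:1 H:3
  CH(F) → C:1 H:1 F:1
  CH(C2H5) → C:3 H:6
  CH(I) → C:1 H:1 I:1
  CH2SCH3 → C:2 H:5 S:1
Element totals:
  C: 8
  H: 16
  F: 1
  I: 1
  S: 1
Molecular formula: C8H16FIS.
  M = 8(12.0) + 16(1.007825) + 18.998403 + 126.904472 + 31.972071
    = 96.000000 + 16.125200 + 18.998403 + 126.904472 + 31.972071 = 290.000146

290.0001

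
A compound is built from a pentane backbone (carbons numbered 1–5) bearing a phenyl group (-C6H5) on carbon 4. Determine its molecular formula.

Atom tally by fragment:
  CH3 → C:1 H:3
  CH2 → C:1 H:2
  CH2 → C:1 H:2
  CH(C6H5) → C:7 H:6
  CH3 → C:1 H:3
Element totals:
  C: 11
  H: 16

C11H16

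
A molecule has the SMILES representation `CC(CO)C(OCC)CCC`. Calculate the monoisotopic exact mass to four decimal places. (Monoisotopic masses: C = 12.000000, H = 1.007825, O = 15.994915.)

Atom tally by fragment:
  CH3 → C:1 H:3
  CH(CH2OH) → C:2 H:4 O:1
  CH(OC2H5) → C:3 H:6 O:1
  CH2 → C:1 H:2
  CH2 → C:1 H:2
  CH3 → C:1 H:3
Element totals:
  C: 9
  H: 20
  O: 2
Molecular formula: C9H20O2.
  M = 9(12.0) + 20(1.007825) + 2(15.994915)
    = 108.000000 + 20.156500 + 31.989830 = 160.146330

160.1463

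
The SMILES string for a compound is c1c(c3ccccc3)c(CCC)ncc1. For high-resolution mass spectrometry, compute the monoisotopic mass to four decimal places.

Atom tally by fragment:
  pyridine ring core → C:5 H:5 N:1
  (− 2 ring H displaced by substituents)
  + C6H5 → C:6 H:5
  + CH2CH2CH3 → C:3 H:7
Element totals:
  C: 14
  H: 15
  N: 1
Molecular formula: C14H15N.
  M = 14(12.0) + 15(1.007825) + 14.003074
    = 168.000000 + 15.117375 + 14.003074 = 197.120449

197.1204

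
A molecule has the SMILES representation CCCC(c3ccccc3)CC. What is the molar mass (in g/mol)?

Atom tally by fragment:
  CH3 → C:1 H:3
  CH2 → C:1 H:2
  CH2 → C:1 H:2
  CH(C6H5) → C:7 H:6
  CH2 → C:1 H:2
  CH3 → C:1 H:3
Element totals:
  C: 12
  H: 18
Molecular formula: C12H18.
  M = 12(12.011) + 18(1.008)
    = 144.132 + 18.144 = 162.276

162.28 g/mol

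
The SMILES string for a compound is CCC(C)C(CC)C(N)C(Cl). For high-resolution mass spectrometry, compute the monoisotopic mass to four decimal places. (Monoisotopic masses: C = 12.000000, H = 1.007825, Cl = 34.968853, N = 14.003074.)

Atom tally by fragment:
  CH3 → C:1 H:3
  CH2 → C:1 H:2
  CH(CH3) → C:2 H:4
  CH(C2H5) → C:3 H:6
  CH(NH2) → C:1 H:3 N:1
  CH2Cl → C:1 H:2 Cl:1
Element totals:
  C: 9
  H: 20
  Cl: 1
  N: 1
Molecular formula: C9H20ClN.
  M = 9(12.0) + 20(1.007825) + 34.968853 + 14.003074
    = 108.000000 + 20.156500 + 34.968853 + 14.003074 = 177.128427

177.1284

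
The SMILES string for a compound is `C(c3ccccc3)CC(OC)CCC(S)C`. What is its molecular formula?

Atom tally by fragment:
  C6H5CH2 → C:7 H:7
  CH2 → C:1 H:2
  CH(OCH3) → C:2 H:4 O:1
  CH2 → C:1 H:2
  CH2 → C:1 H:2
  CH(SH) → C:1 H:2 S:1
  CH3 → C:1 H:3
Element totals:
  C: 14
  H: 22
  O: 1
  S: 1

C14H22OS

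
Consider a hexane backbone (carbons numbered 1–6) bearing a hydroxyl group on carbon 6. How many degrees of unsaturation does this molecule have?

Atom tally by fragment:
  CH3 → C:1 H:3
  CH2 → C:1 H:2
  CH2 → C:1 H:2
  CH2 → C:1 H:2
  CH2 → C:1 H:2
  CH2OH → C:1 H:3 O:1
Element totals:
  C: 6
  H: 14
  O: 1
Molecular formula: C6H14O.
DoU = (2C + 2 + N − H − X) / 2 = (2·6 + 2 + 0 − 14 − 0) / 2 = 0.

0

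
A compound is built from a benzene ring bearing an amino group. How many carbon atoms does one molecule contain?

6

Atom tally by fragment:
  benzene ring core → C:6 H:6
  (− 1 ring H displaced by substituents)
  + NH2 → N:1 H:2
Element totals:
  C: 6
  H: 7
  N: 1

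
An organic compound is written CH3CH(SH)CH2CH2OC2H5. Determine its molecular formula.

Atom tally by fragment:
  CH3 → C:1 H:3
  CH(SH) → C:1 H:2 S:1
  CH2 → C:1 H:2
  CH2OC2H5 → C:3 H:7 O:1
Element totals:
  C: 6
  H: 14
  O: 1
  S: 1

C6H14OS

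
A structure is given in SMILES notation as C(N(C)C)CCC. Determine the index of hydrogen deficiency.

0

Atom tally by fragment:
  (CH3)2NCH2 → C:3 H:8 N:1
  CH2 → C:1 H:2
  CH2 → C:1 H:2
  CH3 → C:1 H:3
Element totals:
  C: 6
  H: 15
  N: 1
Molecular formula: C6H15N.
DoU = (2C + 2 + N − H − X) / 2 = (2·6 + 2 + 1 − 15 − 0) / 2 = 0.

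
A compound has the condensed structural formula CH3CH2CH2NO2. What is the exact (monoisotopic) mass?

89.0477

Atom tally by fragment:
  CH3 → C:1 H:3
  CH2 → C:1 H:2
  CH2NO2 → C:1 H:2 N:1 O:2
Element totals:
  C: 3
  H: 7
  N: 1
  O: 2
Molecular formula: C3H7NO2.
  M = 3(12.0) + 7(1.007825) + 14.003074 + 2(15.994915)
    = 36.000000 + 7.054775 + 14.003074 + 31.989830 = 89.047679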